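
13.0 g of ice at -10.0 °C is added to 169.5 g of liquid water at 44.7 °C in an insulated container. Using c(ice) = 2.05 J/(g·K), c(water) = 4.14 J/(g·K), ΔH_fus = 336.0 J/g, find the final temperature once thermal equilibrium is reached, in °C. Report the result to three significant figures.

T_f = 35.4 °C

Heat to bring ice to 0 °C and melt it: q₁ = 13.0×2.05×10.0 + 13.0×336.0 = 4634.5 J
Heat the water can supply cooling to 0 °C: 169.5×4.14×44.7 = 31367.3 J > q₁, so all ice melts.
Energy balance: 169.5×4.14×(44.7 − T) = 4634.5 + 13.0×4.14×(T − 0)
701.73(44.7 − T) = 4634.5 + 53.82 T
31367.3 − 4634.5 = 755.55 T
T = 26732.8 / 755.55 = 35.38 °C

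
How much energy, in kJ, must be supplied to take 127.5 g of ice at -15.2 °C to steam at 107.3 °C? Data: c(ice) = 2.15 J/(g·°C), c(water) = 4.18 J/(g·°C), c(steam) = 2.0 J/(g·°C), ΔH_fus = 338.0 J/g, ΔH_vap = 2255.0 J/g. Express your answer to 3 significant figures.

q = 390 kJ

q1 (heat ice -15.2→0.0 °C): 127.5 × 2.15 × 15.2 = 4167 J
q2 (melt at 0 °C): 127.5 × 338.0 = 43095 J
q3 (heat water 0.0→100.0 °C): 127.5 × 4.18 × 100.0 = 53295 J
q4 (vaporize at 100 °C): 127.5 × 2255.0 = 287513 J
q5 (heat steam 100.0→107.3 °C): 127.5 × 2.0 × 7.3 = 1862 J
Total: 4167 + 43095 + 53295 + 287513 + 1862 = 389932 J = 390 kJ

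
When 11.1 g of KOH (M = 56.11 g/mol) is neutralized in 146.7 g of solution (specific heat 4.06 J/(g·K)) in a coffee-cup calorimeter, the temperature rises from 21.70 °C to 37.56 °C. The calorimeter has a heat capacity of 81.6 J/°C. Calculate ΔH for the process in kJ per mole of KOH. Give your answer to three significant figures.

|ΔT| = |37.56 − 21.70| = 15.86 °C
|q_surr| = (146.7 × 4.06 + 81.6) × 15.86 = 677.202 × 15.86 = 10740 J
n(KOH) = 11.1 / 56.11 = 0.1978 mol
Temperature rose, so q_rxn = −|q_surr| = -10.74 kJ
ΔH = q_rxn / n = -54.30 kJ/mol

ΔH = -54.3 kJ/mol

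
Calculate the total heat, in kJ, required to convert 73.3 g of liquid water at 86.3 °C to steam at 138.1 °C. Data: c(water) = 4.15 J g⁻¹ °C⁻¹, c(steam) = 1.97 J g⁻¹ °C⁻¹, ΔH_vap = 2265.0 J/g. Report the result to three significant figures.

q1 (heat water 86.3→100.0 °C): 73.3 × 4.15 × 13.7 = 4167 J
q2 (vaporize at 100 °C): 73.3 × 2265.0 = 166025 J
q3 (heat steam 100.0→138.1 °C): 73.3 × 1.97 × 38.1 = 5502 J
Total: 4167 + 166025 + 5502 = 175694 J = 176 kJ

q = 176 kJ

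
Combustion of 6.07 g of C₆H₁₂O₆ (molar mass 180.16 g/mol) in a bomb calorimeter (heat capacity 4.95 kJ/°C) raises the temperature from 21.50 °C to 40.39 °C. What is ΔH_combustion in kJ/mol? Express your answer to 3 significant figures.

ΔT = 40.39 − 21.50 = 18.89 °C
q_cal = C_cal × ΔT = 4.95 × 18.89 = 93.5055 kJ
n = 6.07 / 180.16 = 0.03369 mol
q_rxn = −q_cal = -93.5055 kJ
ΔH = -93.5055 / 0.03369 = -2775 kJ/mol

ΔH = -2780 kJ/mol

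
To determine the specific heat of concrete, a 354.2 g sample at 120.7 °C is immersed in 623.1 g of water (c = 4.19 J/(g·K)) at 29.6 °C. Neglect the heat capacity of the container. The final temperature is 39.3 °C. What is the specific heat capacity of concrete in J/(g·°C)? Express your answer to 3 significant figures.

c = 0.878 J/(g·°C)

q_gained = (623.1 × 4.19) × (39.3 − 29.6) = 25320 J
q_lost = 354.2 × c × (120.7 − 39.3) = 28831.88 c
Set equal: c = 25320 / 28831.88 = 0.878 J/(g·°C)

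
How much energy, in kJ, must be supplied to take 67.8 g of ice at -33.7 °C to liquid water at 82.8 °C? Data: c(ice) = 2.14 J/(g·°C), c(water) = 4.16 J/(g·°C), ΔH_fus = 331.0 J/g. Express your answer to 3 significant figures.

q = 50.7 kJ

q1 (heat ice -33.7→0.0 °C): 67.8 × 2.14 × 33.7 = 4890 J
q2 (melt at 0 °C): 67.8 × 331.0 = 22442 J
q3 (heat water 0.0→82.8 °C): 67.8 × 4.16 × 82.8 = 23354 J
Total: 4890 + 22442 + 23354 = 50686 J = 50.7 kJ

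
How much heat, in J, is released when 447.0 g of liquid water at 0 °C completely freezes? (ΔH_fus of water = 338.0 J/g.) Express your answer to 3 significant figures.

q = 151000 J

q = m × ΔH_fus = 447.0 × 338.0 = 151100 J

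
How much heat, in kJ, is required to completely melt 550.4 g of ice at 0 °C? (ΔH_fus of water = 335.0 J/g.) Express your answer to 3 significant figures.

q = 184 kJ

q = m × ΔH_fus = 550.4 × 335.0 = 184400 J = 184 kJ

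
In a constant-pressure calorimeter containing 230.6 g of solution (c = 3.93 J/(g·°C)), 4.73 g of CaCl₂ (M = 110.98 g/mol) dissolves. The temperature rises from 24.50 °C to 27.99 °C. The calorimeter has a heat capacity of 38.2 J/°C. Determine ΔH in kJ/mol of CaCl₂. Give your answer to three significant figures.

ΔH = -77.3 kJ/mol

|ΔT| = |27.99 − 24.50| = 3.49 °C
|q_surr| = (230.6 × 3.93 + 38.2) × 3.49 = 944.458 × 3.49 = 3296 J
n(CaCl₂) = 4.73 / 110.98 = 0.04262 mol
Temperature rose, so q_rxn = −|q_surr| = -3.296 kJ
ΔH = q_rxn / n = -77.33 kJ/mol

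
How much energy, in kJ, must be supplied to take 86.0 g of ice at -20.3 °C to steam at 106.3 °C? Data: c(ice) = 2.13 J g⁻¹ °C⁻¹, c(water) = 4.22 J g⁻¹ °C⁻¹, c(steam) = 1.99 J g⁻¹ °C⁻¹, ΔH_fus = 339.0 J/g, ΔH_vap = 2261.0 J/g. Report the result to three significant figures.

q1 (heat ice -20.3→0.0 °C): 86.0 × 2.13 × 20.3 = 3719 J
q2 (melt at 0 °C): 86.0 × 339.0 = 29154 J
q3 (heat water 0.0→100.0 °C): 86.0 × 4.22 × 100.0 = 36292 J
q4 (vaporize at 100 °C): 86.0 × 2261.0 = 194446 J
q5 (heat steam 100.0→106.3 °C): 86.0 × 1.99 × 6.3 = 1078 J
Total: 3719 + 29154 + 36292 + 194446 + 1078 = 264689 J = 265 kJ

q = 265 kJ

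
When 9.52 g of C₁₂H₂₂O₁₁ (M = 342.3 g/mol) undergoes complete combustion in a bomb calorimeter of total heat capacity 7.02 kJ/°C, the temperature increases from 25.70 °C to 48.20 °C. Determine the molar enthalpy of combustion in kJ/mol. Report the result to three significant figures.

ΔH = -5680 kJ/mol

ΔT = 48.20 − 25.70 = 22.50 °C
q_cal = C_cal × ΔT = 7.02 × 22.50 = 157.95 kJ
n = 9.52 / 342.3 = 0.02781 mol
q_rxn = −q_cal = -157.95 kJ
ΔH = -157.95 / 0.02781 = -5680 kJ/mol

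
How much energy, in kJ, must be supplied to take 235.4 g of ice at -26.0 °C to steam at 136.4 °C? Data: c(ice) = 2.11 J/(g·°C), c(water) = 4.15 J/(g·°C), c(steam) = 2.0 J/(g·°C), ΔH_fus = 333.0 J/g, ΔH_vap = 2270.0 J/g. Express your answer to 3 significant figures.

q = 740 kJ

q1 (heat ice -26.0→0.0 °C): 235.4 × 2.11 × 26.0 = 12914 J
q2 (melt at 0 °C): 235.4 × 333.0 = 78388 J
q3 (heat water 0.0→100.0 °C): 235.4 × 4.15 × 100.0 = 97691 J
q4 (vaporize at 100 °C): 235.4 × 2270.0 = 534358 J
q5 (heat steam 100.0→136.4 °C): 235.4 × 2.0 × 36.4 = 17137 J
Total: 12914 + 78388 + 97691 + 534358 + 17137 = 740488 J = 740 kJ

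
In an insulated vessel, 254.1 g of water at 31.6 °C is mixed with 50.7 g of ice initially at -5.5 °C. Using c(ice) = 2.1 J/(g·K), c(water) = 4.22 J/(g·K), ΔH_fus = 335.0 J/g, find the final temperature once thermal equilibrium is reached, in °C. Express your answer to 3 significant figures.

Heat to bring ice to 0 °C and melt it: q₁ = 50.7×2.1×5.5 + 50.7×335.0 = 17570 J
Heat the water can supply cooling to 0 °C: 254.1×4.22×31.6 = 33884.7 J > q₁, so all ice melts.
Energy balance: 254.1×4.22×(31.6 − T) = 17570 + 50.7×4.22×(T − 0)
1072.302(31.6 − T) = 17570 + 213.954 T
33884.7 − 17570 = 1286.256 T
T = 16314.7 / 1286.256 = 12.68 °C

T_f = 12.7 °C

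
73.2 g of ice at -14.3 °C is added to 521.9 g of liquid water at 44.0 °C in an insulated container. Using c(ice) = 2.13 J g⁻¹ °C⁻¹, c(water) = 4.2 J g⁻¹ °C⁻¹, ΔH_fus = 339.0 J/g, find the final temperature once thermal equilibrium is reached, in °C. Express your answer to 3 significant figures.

Heat to bring ice to 0 °C and melt it: q₁ = 73.2×2.13×14.3 + 73.2×339.0 = 27044 J
Heat the water can supply cooling to 0 °C: 521.9×4.2×44.0 = 96447.1 J > q₁, so all ice melts.
Energy balance: 521.9×4.2×(44.0 − T) = 27044 + 73.2×4.2×(T − 0)
2191.98(44.0 − T) = 27044 + 307.44 T
96447.1 − 27044 = 2499.42 T
T = 69403.1 / 2499.42 = 27.77 °C

T_f = 27.8 °C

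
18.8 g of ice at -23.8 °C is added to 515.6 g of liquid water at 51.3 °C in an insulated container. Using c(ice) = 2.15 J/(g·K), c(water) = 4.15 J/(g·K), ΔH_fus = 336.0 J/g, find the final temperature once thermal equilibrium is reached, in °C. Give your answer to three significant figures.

T_f = 46.2 °C

Heat to bring ice to 0 °C and melt it: q₁ = 18.8×2.15×23.8 + 18.8×336.0 = 7278.8 J
Heat the water can supply cooling to 0 °C: 515.6×4.15×51.3 = 109769 J > q₁, so all ice melts.
Energy balance: 515.6×4.15×(51.3 − T) = 7278.8 + 18.8×4.15×(T − 0)
2139.74(51.3 − T) = 7278.8 + 78.02 T
109769 − 7278.8 = 2217.76 T
T = 102490.2 / 2217.76 = 46.21 °C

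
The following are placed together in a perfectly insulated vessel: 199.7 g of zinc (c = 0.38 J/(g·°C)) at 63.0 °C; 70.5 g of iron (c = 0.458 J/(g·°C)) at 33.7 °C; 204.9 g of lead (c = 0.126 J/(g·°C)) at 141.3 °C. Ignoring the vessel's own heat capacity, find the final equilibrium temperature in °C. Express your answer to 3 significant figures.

Σ mᵢcᵢ(T − Tᵢ) = 0  ⇒  T = Σ mᵢcᵢTᵢ / Σ mᵢcᵢ
Σ mᵢcᵢ = 199.7×0.38 + 70.5×0.458 + 204.9×0.126 = 133.9924
Σ mᵢcᵢTᵢ = 75.886×63.0 + 32.289×33.7 + 25.8174×141.3 = 9517.0
T = 9517.0 / 133.9924 = 71.03 °C

T_f = 71.0 °C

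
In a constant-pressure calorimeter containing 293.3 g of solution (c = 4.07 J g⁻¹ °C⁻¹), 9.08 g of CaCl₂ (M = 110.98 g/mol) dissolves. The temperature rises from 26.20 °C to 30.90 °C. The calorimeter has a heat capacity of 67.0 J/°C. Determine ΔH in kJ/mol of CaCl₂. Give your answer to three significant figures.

ΔH = -72.4 kJ/mol

|ΔT| = |30.90 − 26.20| = 4.70 °C
|q_surr| = (293.3 × 4.07 + 67.0) × 4.70 = 1260.731 × 4.70 = 5925 J
n(CaCl₂) = 9.08 / 110.98 = 0.08182 mol
Temperature rose, so q_rxn = −|q_surr| = -5.925 kJ
ΔH = q_rxn / n = -72.42 kJ/mol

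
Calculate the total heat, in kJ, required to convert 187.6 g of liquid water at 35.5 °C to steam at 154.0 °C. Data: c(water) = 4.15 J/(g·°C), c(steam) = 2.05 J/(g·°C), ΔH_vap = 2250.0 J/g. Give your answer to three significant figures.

q = 493 kJ

q1 (heat water 35.5→100.0 °C): 187.6 × 4.15 × 64.5 = 50216 J
q2 (vaporize at 100 °C): 187.6 × 2250.0 = 422100 J
q3 (heat steam 100.0→154.0 °C): 187.6 × 2.05 × 54.0 = 20767 J
Total: 50216 + 422100 + 20767 = 493083 J = 493 kJ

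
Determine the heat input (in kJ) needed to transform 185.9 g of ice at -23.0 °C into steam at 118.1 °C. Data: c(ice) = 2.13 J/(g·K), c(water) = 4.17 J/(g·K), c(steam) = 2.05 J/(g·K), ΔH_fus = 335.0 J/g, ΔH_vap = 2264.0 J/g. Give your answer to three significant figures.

q = 577 kJ

q1 (heat ice -23.0→0.0 °C): 185.9 × 2.13 × 23.0 = 9107 J
q2 (melt at 0 °C): 185.9 × 335.0 = 62277 J
q3 (heat water 0.0→100.0 °C): 185.9 × 4.17 × 100.0 = 77520 J
q4 (vaporize at 100 °C): 185.9 × 2264.0 = 420878 J
q5 (heat steam 100.0→118.1 °C): 185.9 × 2.05 × 18.1 = 6898 J
Total: 9107 + 62277 + 77520 + 420878 + 6898 = 576680 J = 577 kJ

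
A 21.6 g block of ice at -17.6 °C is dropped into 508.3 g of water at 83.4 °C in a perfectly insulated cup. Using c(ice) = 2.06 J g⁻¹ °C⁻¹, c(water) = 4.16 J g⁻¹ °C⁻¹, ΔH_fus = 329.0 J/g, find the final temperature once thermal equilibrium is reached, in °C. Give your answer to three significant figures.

Heat to bring ice to 0 °C and melt it: q₁ = 21.6×2.06×17.6 + 21.6×329.0 = 7889.5 J
Heat the water can supply cooling to 0 °C: 508.3×4.16×83.4 = 176352 J > q₁, so all ice melts.
Energy balance: 508.3×4.16×(83.4 − T) = 7889.5 + 21.6×4.16×(T − 0)
2114.528(83.4 − T) = 7889.5 + 89.856 T
176352 − 7889.5 = 2204.384 T
T = 168462.5 / 2204.384 = 76.42 °C

T_f = 76.4 °C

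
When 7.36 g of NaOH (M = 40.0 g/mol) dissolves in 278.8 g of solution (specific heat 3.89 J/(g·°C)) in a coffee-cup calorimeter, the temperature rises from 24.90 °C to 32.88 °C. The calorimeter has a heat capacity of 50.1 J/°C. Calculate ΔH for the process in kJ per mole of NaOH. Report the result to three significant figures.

|ΔT| = |32.88 − 24.90| = 7.98 °C
|q_surr| = (278.8 × 3.89 + 50.1) × 7.98 = 1134.632 × 7.98 = 9054 J
n(NaOH) = 7.36 / 40.0 = 0.1840 mol
Temperature rose, so q_rxn = −|q_surr| = -9.054 kJ
ΔH = q_rxn / n = -49.21 kJ/mol

ΔH = -49.2 kJ/mol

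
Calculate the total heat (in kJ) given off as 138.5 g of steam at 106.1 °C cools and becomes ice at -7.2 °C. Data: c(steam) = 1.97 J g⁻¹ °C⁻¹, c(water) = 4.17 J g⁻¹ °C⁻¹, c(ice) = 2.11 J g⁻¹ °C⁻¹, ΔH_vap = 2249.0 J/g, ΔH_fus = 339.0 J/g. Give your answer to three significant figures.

q1 (cool steam 106.1→100 °C): 138.5 × 1.97 × 6.1 = 1664 J
q2 (condense at 100 °C): 138.5 × 2249.0 = 311487 J
q3 (cool water 100→0 °C): 138.5 × 4.17 × 100.0 = 57755 J
q4 (freeze at 0 °C): 138.5 × 339.0 = 46952 J
q5 (cool ice 0→-7.2 °C): 138.5 × 2.11 × 7.2 = 2104 J
Total: 1664 + 311487 + 57755 + 46952 + 2104 = 419962 J = 420 kJ

q = 420 kJ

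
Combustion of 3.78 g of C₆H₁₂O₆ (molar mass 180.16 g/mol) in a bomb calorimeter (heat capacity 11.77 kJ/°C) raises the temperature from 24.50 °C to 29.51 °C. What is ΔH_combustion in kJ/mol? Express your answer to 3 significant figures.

ΔT = 29.51 − 24.50 = 5.01 °C
q_cal = C_cal × ΔT = 11.77 × 5.01 = 58.9677 kJ
n = 3.78 / 180.16 = 0.02098 mol
q_rxn = −q_cal = -58.9677 kJ
ΔH = -58.9677 / 0.02098 = -2811 kJ/mol

ΔH = -2810 kJ/mol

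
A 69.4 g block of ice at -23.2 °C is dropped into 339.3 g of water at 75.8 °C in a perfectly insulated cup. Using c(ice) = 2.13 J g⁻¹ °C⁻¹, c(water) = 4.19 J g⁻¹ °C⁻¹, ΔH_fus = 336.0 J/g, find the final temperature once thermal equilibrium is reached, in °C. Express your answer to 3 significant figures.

Heat to bring ice to 0 °C and melt it: q₁ = 69.4×2.13×23.2 + 69.4×336.0 = 26748 J
Heat the water can supply cooling to 0 °C: 339.3×4.19×75.8 = 107762 J > q₁, so all ice melts.
Energy balance: 339.3×4.19×(75.8 − T) = 26748 + 69.4×4.19×(T − 0)
1421.667(75.8 − T) = 26748 + 290.786 T
107762 − 26748 = 1712.453 T
T = 81014 / 1712.453 = 47.31 °C

T_f = 47.3 °C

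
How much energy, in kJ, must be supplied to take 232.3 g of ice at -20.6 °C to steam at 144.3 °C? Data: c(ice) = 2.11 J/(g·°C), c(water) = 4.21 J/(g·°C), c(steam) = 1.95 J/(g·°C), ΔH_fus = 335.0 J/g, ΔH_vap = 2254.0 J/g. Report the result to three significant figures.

q = 729 kJ

q1 (heat ice -20.6→0.0 °C): 232.3 × 2.11 × 20.6 = 10097 J
q2 (melt at 0 °C): 232.3 × 335.0 = 77821 J
q3 (heat water 0.0→100.0 °C): 232.3 × 4.21 × 100.0 = 97798 J
q4 (vaporize at 100 °C): 232.3 × 2254.0 = 523604 J
q5 (heat steam 100.0→144.3 °C): 232.3 × 1.95 × 44.3 = 20067 J
Total: 10097 + 77821 + 97798 + 523604 + 20067 = 729387 J = 729 kJ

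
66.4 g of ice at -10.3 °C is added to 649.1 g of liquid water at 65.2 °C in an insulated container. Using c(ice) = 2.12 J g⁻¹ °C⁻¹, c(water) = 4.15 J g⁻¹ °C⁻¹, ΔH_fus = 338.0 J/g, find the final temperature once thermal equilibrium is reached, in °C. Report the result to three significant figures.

Heat to bring ice to 0 °C and melt it: q₁ = 66.4×2.12×10.3 + 66.4×338.0 = 23893 J
Heat the water can supply cooling to 0 °C: 649.1×4.15×65.2 = 175633 J > q₁, so all ice melts.
Energy balance: 649.1×4.15×(65.2 − T) = 23893 + 66.4×4.15×(T − 0)
2693.765(65.2 − T) = 23893 + 275.56 T
175633 − 23893 = 2969.325 T
T = 151740 / 2969.325 = 51.10 °C

T_f = 51.1 °C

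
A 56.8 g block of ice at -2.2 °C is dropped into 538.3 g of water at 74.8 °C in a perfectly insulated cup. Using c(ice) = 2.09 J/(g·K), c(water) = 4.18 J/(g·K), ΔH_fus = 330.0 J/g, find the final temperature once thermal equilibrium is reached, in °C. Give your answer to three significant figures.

T_f = 60.0 °C

Heat to bring ice to 0 °C and melt it: q₁ = 56.8×2.09×2.2 + 56.8×330.0 = 19005 J
Heat the water can supply cooling to 0 °C: 538.3×4.18×74.8 = 168307 J > q₁, so all ice melts.
Energy balance: 538.3×4.18×(74.8 − T) = 19005 + 56.8×4.18×(T − 0)
2250.094(74.8 − T) = 19005 + 237.424 T
168307 − 19005 = 2487.518 T
T = 149302 / 2487.518 = 60.02 °C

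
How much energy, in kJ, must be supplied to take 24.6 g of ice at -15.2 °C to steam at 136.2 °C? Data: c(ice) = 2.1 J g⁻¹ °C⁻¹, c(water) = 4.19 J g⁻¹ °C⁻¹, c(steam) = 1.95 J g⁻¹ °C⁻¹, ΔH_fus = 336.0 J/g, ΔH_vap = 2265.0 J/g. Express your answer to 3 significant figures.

q = 76.8 kJ

q1 (heat ice -15.2→0.0 °C): 24.6 × 2.1 × 15.2 = 785 J
q2 (melt at 0 °C): 24.6 × 336.0 = 8266 J
q3 (heat water 0.0→100.0 °C): 24.6 × 4.19 × 100.0 = 10307 J
q4 (vaporize at 100 °C): 24.6 × 2265.0 = 55719 J
q5 (heat steam 100.0→136.2 °C): 24.6 × 1.95 × 36.2 = 1737 J
Total: 785 + 8266 + 10307 + 55719 + 1737 = 76814 J = 76.8 kJ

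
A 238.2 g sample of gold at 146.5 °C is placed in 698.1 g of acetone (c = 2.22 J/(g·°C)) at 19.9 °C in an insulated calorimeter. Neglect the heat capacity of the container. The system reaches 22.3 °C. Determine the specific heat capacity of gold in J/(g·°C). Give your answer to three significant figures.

q_gained = (698.1 × 2.22) × (22.3 − 19.9) = 3719 J
q_lost = 238.2 × c × (146.5 − 22.3) = 29584.44 c
Set equal: c = 3719 / 29584.44 = 0.126 J/(g·°C)

c = 0.126 J/(g·°C)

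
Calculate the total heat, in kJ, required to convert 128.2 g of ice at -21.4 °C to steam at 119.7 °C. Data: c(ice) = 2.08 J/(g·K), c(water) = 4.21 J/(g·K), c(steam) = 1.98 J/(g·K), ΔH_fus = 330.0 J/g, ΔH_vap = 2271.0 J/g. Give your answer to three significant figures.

q1 (heat ice -21.4→0.0 °C): 128.2 × 2.08 × 21.4 = 5706 J
q2 (melt at 0 °C): 128.2 × 330.0 = 42306 J
q3 (heat water 0.0→100.0 °C): 128.2 × 4.21 × 100.0 = 53972 J
q4 (vaporize at 100 °C): 128.2 × 2271.0 = 291142 J
q5 (heat steam 100.0→119.7 °C): 128.2 × 1.98 × 19.7 = 5001 J
Total: 5706 + 42306 + 53972 + 291142 + 5001 = 398127 J = 398 kJ

q = 398 kJ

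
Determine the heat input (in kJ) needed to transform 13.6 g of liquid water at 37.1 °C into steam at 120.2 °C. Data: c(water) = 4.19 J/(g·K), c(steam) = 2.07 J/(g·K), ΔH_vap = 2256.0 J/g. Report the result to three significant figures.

q1 (heat water 37.1→100.0 °C): 13.6 × 4.19 × 62.9 = 3584 J
q2 (vaporize at 100 °C): 13.6 × 2256.0 = 30682 J
q3 (heat steam 100.0→120.2 °C): 13.6 × 2.07 × 20.2 = 569 J
Total: 3584 + 30682 + 569 = 34835 J = 34.8 kJ

q = 34.8 kJ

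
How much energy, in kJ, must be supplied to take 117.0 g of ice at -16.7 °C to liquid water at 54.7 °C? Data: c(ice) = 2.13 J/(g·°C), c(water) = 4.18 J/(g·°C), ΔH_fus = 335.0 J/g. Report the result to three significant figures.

q = 70.1 kJ

q1 (heat ice -16.7→0.0 °C): 117.0 × 2.13 × 16.7 = 4162 J
q2 (melt at 0 °C): 117.0 × 335.0 = 39195 J
q3 (heat water 0.0→54.7 °C): 117.0 × 4.18 × 54.7 = 26752 J
Total: 4162 + 39195 + 26752 = 70109 J = 70.1 kJ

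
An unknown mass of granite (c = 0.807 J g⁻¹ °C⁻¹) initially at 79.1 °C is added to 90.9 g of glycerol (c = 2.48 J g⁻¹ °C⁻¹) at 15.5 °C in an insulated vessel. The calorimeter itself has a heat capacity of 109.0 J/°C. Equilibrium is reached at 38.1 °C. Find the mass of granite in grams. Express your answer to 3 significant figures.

m = 228 g

q_gained = (90.9 × 2.48 + 109.0) × (38.1 − 15.5) = 7558 J
q_lost = m × 0.807 × (79.1 − 38.1) = 33.087 m
m = 7558 / 33.087 = 228 g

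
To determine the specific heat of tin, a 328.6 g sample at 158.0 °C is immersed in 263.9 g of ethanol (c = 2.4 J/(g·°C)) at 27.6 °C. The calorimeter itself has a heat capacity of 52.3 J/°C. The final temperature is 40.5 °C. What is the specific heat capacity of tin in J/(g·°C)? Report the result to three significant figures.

q_gained = (263.9 × 2.4 + 52.3) × (40.5 − 27.6) = 8845 J
q_lost = 328.6 × c × (158.0 − 40.5) = 38610.5 c
Set equal: c = 8845 / 38610.5 = 0.229 J/(g·°C)

c = 0.229 J/(g·°C)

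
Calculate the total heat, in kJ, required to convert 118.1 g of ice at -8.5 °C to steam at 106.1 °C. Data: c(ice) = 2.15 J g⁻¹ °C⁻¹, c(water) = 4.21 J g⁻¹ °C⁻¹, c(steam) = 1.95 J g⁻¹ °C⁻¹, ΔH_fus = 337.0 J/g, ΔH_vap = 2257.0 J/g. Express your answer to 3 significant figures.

q1 (heat ice -8.5→0.0 °C): 118.1 × 2.15 × 8.5 = 2158 J
q2 (melt at 0 °C): 118.1 × 337.0 = 39800 J
q3 (heat water 0.0→100.0 °C): 118.1 × 4.21 × 100.0 = 49720 J
q4 (vaporize at 100 °C): 118.1 × 2257.0 = 266552 J
q5 (heat steam 100.0→106.1 °C): 118.1 × 1.95 × 6.1 = 1405 J
Total: 2158 + 39800 + 49720 + 266552 + 1405 = 359635 J = 360 kJ

q = 360 kJ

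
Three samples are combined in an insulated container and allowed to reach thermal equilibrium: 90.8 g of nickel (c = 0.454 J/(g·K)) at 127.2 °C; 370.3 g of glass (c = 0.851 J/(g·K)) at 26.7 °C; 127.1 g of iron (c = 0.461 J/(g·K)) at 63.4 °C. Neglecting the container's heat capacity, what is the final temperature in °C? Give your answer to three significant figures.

Σ mᵢcᵢ(T − Tᵢ) = 0  ⇒  T = Σ mᵢcᵢTᵢ / Σ mᵢcᵢ
Σ mᵢcᵢ = 90.8×0.454 + 370.3×0.851 + 127.1×0.461 = 414.9416
Σ mᵢcᵢTᵢ = 41.2232×127.2 + 315.1253×26.7 + 58.5931×63.4 = 17372
T = 17372 / 414.9416 = 41.87 °C

T_f = 41.9 °C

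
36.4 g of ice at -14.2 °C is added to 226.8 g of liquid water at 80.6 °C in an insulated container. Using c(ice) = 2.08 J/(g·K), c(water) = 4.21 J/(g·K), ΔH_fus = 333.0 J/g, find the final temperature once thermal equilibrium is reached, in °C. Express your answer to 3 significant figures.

Heat to bring ice to 0 °C and melt it: q₁ = 36.4×2.08×14.2 + 36.4×333.0 = 13196 J
Heat the water can supply cooling to 0 °C: 226.8×4.21×80.6 = 76959.1 J > q₁, so all ice melts.
Energy balance: 226.8×4.21×(80.6 − T) = 13196 + 36.4×4.21×(T − 0)
954.828(80.6 − T) = 13196 + 153.244 T
76959.1 − 13196 = 1108.072 T
T = 63763.1 / 1108.072 = 57.54 °C

T_f = 57.5 °C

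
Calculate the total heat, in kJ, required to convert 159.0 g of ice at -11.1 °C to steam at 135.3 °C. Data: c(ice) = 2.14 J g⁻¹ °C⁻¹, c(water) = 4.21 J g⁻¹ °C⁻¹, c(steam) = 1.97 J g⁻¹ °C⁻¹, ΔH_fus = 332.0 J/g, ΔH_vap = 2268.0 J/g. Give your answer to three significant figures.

q1 (heat ice -11.1→0.0 °C): 159.0 × 2.14 × 11.1 = 3777 J
q2 (melt at 0 °C): 159.0 × 332.0 = 52788 J
q3 (heat water 0.0→100.0 °C): 159.0 × 4.21 × 100.0 = 66939 J
q4 (vaporize at 100 °C): 159.0 × 2268.0 = 360612 J
q5 (heat steam 100.0→135.3 °C): 159.0 × 1.97 × 35.3 = 11057 J
Total: 3777 + 52788 + 66939 + 360612 + 11057 = 495173 J = 495 kJ

q = 495 kJ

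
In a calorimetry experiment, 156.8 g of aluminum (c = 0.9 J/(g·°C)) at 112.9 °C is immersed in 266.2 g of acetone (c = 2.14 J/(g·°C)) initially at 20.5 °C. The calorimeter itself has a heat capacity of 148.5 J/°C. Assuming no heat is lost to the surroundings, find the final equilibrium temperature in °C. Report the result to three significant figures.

T_f = 35.7 °C

Heat lost by aluminum = heat gained by acetone + calorimeter.
(156.8)(0.9)(112.9 − T) = [(266.2)(2.14) + 148.5](T − 20.5)
141.12 (112.9 − T) = 718.168 (T − 20.5)
15932 − 141.12 T = 718.168 T − 14722
30654 = 859.288 T
T = 35.67 °C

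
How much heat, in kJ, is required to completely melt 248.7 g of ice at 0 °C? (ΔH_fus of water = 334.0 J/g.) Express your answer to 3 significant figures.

q = m × ΔH_fus = 248.7 × 334.0 = 83070 J = 83.1 kJ

q = 83.1 kJ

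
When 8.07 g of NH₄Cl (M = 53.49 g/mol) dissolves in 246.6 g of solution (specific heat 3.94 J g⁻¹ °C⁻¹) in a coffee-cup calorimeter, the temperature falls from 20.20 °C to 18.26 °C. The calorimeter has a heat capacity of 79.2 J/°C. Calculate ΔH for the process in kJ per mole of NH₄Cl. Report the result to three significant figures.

|ΔT| = |18.26 − 20.20| = 1.94 °C
|q_surr| = (246.6 × 3.94 + 79.2) × 1.94 = 1050.804 × 1.94 = 2039 J
n(NH₄Cl) = 8.07 / 53.49 = 0.1509 mol
Temperature fell, so q_rxn = +|q_surr| = 2.039 kJ
ΔH = q_rxn / n = 13.51 kJ/mol

ΔH = 13.5 kJ/mol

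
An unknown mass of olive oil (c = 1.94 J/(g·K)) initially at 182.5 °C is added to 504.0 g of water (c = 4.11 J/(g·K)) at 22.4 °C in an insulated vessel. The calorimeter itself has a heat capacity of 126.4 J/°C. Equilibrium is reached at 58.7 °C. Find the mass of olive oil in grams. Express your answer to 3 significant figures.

m = 332 g

q_gained = (504.0 × 4.11 + 126.4) × (58.7 − 22.4) = 79780 J
q_lost = m × 1.94 × (182.5 − 58.7) = 240.172 m
m = 79780 / 240.172 = 332 g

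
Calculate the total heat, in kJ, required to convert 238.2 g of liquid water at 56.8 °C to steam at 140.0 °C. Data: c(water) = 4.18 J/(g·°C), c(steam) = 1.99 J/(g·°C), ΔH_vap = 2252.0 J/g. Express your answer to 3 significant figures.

q = 598 kJ

q1 (heat water 56.8→100.0 °C): 238.2 × 4.18 × 43.2 = 43013 J
q2 (vaporize at 100 °C): 238.2 × 2252.0 = 536426 J
q3 (heat steam 100.0→140.0 °C): 238.2 × 1.99 × 40.0 = 18961 J
Total: 43013 + 536426 + 18961 = 598400 J = 598 kJ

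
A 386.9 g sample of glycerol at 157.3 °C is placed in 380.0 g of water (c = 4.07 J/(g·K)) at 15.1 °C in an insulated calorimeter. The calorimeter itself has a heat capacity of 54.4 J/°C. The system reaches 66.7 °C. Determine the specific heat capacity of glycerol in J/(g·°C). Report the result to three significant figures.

q_gained = (380.0 × 4.07 + 54.4) × (66.7 − 15.1) = 82610 J
q_lost = 386.9 × c × (157.3 − 66.7) = 35053.14 c
Set equal: c = 82610 / 35053.14 = 2.36 J/(g·°C)

c = 2.36 J/(g·°C)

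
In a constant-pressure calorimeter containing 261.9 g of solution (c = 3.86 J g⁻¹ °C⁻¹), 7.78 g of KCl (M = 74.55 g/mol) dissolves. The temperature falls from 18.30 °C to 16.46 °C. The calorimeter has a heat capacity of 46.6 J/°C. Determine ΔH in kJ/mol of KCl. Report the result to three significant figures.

ΔH = 18.6 kJ/mol

|ΔT| = |16.46 − 18.30| = 1.84 °C
|q_surr| = (261.9 × 3.86 + 46.6) × 1.84 = 1057.534 × 1.84 = 1946 J
n(KCl) = 7.78 / 74.55 = 0.1044 mol
Temperature fell, so q_rxn = +|q_surr| = 1.946 kJ
ΔH = q_rxn / n = 18.64 kJ/mol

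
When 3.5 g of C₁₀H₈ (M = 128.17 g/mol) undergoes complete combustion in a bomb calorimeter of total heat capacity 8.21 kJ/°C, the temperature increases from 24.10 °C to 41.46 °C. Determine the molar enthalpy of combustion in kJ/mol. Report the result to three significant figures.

ΔH = -5220 kJ/mol

ΔT = 41.46 − 24.10 = 17.36 °C
q_cal = C_cal × ΔT = 8.21 × 17.36 = 142.5256 kJ
n = 3.5 / 128.17 = 0.02731 mol
q_rxn = −q_cal = -142.5256 kJ
ΔH = -142.5256 / 0.02731 = -5219 kJ/mol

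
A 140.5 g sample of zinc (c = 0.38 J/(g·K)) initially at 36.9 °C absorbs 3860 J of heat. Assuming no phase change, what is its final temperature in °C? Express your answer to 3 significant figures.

T_f = 109 °C

ΔT = q / (m c) = 3860 / (140.5 × 0.38) = 72.30 °C
T_f = 36.9 + 72.30 = 109.20 °C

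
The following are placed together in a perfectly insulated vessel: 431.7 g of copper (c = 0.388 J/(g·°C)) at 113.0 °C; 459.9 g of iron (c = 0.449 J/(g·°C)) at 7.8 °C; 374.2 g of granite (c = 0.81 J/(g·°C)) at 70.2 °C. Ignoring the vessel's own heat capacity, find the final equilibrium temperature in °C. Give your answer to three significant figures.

T_f = 61.8 °C

Σ mᵢcᵢ(T − Tᵢ) = 0  ⇒  T = Σ mᵢcᵢTᵢ / Σ mᵢcᵢ
Σ mᵢcᵢ = 431.7×0.388 + 459.9×0.449 + 374.2×0.81 = 677.0967
Σ mᵢcᵢTᵢ = 167.4996×113.0 + 206.4951×7.8 + 303.102×70.2 = 41816
T = 41816 / 677.0967 = 61.76 °C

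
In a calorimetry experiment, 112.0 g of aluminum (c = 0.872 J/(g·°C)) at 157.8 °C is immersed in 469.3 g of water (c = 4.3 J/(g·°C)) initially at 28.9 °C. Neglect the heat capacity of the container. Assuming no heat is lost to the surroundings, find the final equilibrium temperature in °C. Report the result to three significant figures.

Heat lost by aluminum = heat gained by water.
(112.0)(0.872)(157.8 − T) = (469.3)(4.3)(T − 28.9)
97.664 (157.8 − T) = 2017.99 (T − 28.9)
15411 − 97.664 T = 2017.99 T − 58320
73731 = 2115.654 T
T = 34.85 °C

T_f = 34.9 °C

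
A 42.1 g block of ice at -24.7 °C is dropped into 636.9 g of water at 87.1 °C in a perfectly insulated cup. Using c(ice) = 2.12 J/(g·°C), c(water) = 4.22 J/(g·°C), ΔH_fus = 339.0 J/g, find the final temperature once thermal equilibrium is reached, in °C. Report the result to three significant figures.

T_f = 75.9 °C

Heat to bring ice to 0 °C and melt it: q₁ = 42.1×2.12×24.7 + 42.1×339.0 = 16476 J
Heat the water can supply cooling to 0 °C: 636.9×4.22×87.1 = 234100 J > q₁, so all ice melts.
Energy balance: 636.9×4.22×(87.1 − T) = 16476 + 42.1×4.22×(T − 0)
2687.718(87.1 − T) = 16476 + 177.662 T
234100 − 16476 = 2865.380 T
T = 217624 / 2865.380 = 75.949 °C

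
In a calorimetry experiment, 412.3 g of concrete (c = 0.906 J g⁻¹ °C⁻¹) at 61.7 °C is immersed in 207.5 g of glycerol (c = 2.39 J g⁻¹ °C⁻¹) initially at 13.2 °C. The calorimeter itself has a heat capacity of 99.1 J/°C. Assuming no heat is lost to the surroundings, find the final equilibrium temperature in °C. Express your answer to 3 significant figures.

Heat lost by concrete = heat gained by glycerol + calorimeter.
(412.3)(0.906)(61.7 − T) = [(207.5)(2.39) + 99.1](T − 13.2)
373.5438 (61.7 − T) = 595.025 (T − 13.2)
23048 − 373.5438 T = 595.025 T − 7854.3
30902.3 = 968.5688 T
T = 31.91 °C

T_f = 31.9 °C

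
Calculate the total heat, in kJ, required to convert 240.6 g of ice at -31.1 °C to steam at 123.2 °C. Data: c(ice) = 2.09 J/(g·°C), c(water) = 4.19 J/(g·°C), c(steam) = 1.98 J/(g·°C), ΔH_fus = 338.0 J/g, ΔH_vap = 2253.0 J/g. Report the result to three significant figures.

q = 751 kJ

q1 (heat ice -31.1→0.0 °C): 240.6 × 2.09 × 31.1 = 15639 J
q2 (melt at 0 °C): 240.6 × 338.0 = 81323 J
q3 (heat water 0.0→100.0 °C): 240.6 × 4.19 × 100.0 = 100811 J
q4 (vaporize at 100 °C): 240.6 × 2253.0 = 542072 J
q5 (heat steam 100.0→123.2 °C): 240.6 × 1.98 × 23.2 = 11052 J
Total: 15639 + 81323 + 100811 + 542072 + 11052 = 750897 J = 751 kJ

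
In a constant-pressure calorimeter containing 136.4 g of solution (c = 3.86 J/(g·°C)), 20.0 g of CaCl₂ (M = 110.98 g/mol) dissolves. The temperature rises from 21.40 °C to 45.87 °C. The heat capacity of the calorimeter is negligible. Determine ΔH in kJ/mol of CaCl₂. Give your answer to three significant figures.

ΔH = -71.5 kJ/mol

|ΔT| = |45.87 − 21.40| = 24.47 °C
|q_surr| = (136.4 × 3.86) × 24.47 = 526.504 × 24.47 = 12880 J
n(CaCl₂) = 20.0 / 110.98 = 0.1802 mol
Temperature rose, so q_rxn = −|q_surr| = -12.88 kJ
ΔH = q_rxn / n = -71.48 kJ/mol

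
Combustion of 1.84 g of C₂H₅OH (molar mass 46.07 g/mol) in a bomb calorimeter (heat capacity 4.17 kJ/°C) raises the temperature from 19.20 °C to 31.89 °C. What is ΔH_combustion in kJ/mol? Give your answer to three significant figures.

ΔH = -1320 kJ/mol

ΔT = 31.89 − 19.20 = 12.69 °C
q_cal = C_cal × ΔT = 4.17 × 12.69 = 52.9173 kJ
n = 1.84 / 46.07 = 0.03994 mol
q_rxn = −q_cal = -52.9173 kJ
ΔH = -52.9173 / 0.03994 = -1324.9 kJ/mol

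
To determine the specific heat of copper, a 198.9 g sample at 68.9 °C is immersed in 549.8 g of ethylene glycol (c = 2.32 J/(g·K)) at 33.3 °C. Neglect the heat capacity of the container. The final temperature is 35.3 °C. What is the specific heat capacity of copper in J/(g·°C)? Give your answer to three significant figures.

c = 0.382 J/(g·°C)

q_gained = (549.8 × 2.32) × (35.3 − 33.3) = 2551 J
q_lost = 198.9 × c × (68.9 − 35.3) = 6683.04 c
Set equal: c = 2551 / 6683.04 = 0.382 J/(g·°C)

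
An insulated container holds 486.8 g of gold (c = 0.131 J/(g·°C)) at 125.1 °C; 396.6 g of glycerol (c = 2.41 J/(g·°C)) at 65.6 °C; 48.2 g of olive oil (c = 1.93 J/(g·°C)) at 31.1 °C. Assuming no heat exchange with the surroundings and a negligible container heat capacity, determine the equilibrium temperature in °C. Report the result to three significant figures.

T_f = 66.1 °C

Σ mᵢcᵢ(T − Tᵢ) = 0  ⇒  T = Σ mᵢcᵢTᵢ / Σ mᵢcᵢ
Σ mᵢcᵢ = 486.8×0.131 + 396.6×2.41 + 48.2×1.93 = 1112.6028
Σ mᵢcᵢTᵢ = 63.7708×125.1 + 955.806×65.6 + 93.026×31.1 = 73572
T = 73572 / 1112.6028 = 66.13 °C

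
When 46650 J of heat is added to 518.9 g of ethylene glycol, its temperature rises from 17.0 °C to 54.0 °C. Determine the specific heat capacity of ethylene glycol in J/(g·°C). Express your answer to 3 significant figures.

c = 2.43 J/(g·°C)

c = q / (m ΔT) = 46650 / (518.9 × 37.0)
c = 46650 / 19199.3 = 2.43 J/(g·°C)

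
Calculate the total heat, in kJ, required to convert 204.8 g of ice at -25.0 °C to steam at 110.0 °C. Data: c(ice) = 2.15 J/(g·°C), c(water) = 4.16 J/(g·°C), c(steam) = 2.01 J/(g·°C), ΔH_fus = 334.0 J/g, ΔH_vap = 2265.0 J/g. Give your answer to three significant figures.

q1 (heat ice -25.0→0.0 °C): 204.8 × 2.15 × 25.0 = 11008 J
q2 (melt at 0 °C): 204.8 × 334.0 = 68403 J
q3 (heat water 0.0→100.0 °C): 204.8 × 4.16 × 100.0 = 85197 J
q4 (vaporize at 100 °C): 204.8 × 2265.0 = 463872 J
q5 (heat steam 100.0→110.0 °C): 204.8 × 2.01 × 10.0 = 4116 J
Total: 11008 + 68403 + 85197 + 463872 + 4116 = 632596 J = 633 kJ

q = 633 kJ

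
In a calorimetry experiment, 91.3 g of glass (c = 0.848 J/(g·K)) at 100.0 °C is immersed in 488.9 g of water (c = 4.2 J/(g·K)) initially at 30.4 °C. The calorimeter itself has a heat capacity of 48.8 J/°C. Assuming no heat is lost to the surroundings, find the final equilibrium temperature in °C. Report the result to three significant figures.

T_f = 32.9 °C

Heat lost by glass = heat gained by water + calorimeter.
(91.3)(0.848)(100.0 − T) = [(488.9)(4.2) + 48.8](T − 30.4)
77.4224 (100.0 − T) = 2102.18 (T − 30.4)
7742.2 − 77.4224 T = 2102.18 T − 63906
71648.2 = 2179.6024 T
T = 32.87 °C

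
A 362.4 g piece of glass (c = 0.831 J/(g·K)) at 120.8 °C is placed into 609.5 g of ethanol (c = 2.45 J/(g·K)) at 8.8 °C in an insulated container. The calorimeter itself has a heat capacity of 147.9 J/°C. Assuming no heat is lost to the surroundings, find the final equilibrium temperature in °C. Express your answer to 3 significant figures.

T_f = 26.2 °C

Heat lost by glass = heat gained by ethanol + calorimeter.
(362.4)(0.831)(120.8 − T) = [(609.5)(2.45) + 147.9](T − 8.8)
301.1544 (120.8 − T) = 1641.175 (T − 8.8)
36379 − 301.1544 T = 1641.175 T − 14442
50821 = 1942.3294 T
T = 26.16 °C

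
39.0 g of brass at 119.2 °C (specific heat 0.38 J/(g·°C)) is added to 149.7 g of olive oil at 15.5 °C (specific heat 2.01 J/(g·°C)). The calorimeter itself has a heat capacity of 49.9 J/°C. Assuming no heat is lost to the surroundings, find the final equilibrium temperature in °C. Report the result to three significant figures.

Heat lost by brass = heat gained by olive oil + calorimeter.
(39.0)(0.38)(119.2 − T) = [(149.7)(2.01) + 49.9](T − 15.5)
14.82 (119.2 − T) = 350.797 (T − 15.5)
1766.5 − 14.82 T = 350.797 T − 5437.4
7203.9 = 365.617 T
T = 19.70 °C

T_f = 19.7 °C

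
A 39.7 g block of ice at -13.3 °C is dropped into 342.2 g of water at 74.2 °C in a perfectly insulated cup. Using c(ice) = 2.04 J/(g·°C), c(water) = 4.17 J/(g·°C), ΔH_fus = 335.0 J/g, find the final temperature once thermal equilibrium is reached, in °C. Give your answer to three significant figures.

Heat to bring ice to 0 °C and melt it: q₁ = 39.7×2.04×13.3 + 39.7×335.0 = 14377 J
Heat the water can supply cooling to 0 °C: 342.2×4.17×74.2 = 105881 J > q₁, so all ice melts.
Energy balance: 342.2×4.17×(74.2 − T) = 14377 + 39.7×4.17×(T − 0)
1426.974(74.2 − T) = 14377 + 165.549 T
105881 − 14377 = 1592.523 T
T = 91504 / 1592.523 = 57.46 °C

T_f = 57.5 °C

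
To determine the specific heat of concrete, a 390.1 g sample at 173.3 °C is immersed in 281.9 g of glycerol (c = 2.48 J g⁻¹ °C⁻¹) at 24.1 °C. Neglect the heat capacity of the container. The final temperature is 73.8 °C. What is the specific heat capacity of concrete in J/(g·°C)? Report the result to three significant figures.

c = 0.895 J/(g·°C)

q_gained = (281.9 × 2.48) × (73.8 − 24.1) = 34750 J
q_lost = 390.1 × c × (173.3 − 73.8) = 38814.95 c
Set equal: c = 34750 / 38814.95 = 0.895 J/(g·°C)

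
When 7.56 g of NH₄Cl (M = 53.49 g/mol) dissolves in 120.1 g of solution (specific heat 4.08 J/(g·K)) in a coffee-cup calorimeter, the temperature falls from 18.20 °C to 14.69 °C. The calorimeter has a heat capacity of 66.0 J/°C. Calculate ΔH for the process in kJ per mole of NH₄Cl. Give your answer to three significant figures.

ΔH = 13.8 kJ/mol

|ΔT| = |14.69 − 18.20| = 3.51 °C
|q_surr| = (120.1 × 4.08 + 66.0) × 3.51 = 556.008 × 3.51 = 1952 J
n(NH₄Cl) = 7.56 / 53.49 = 0.1413 mol
Temperature fell, so q_rxn = +|q_surr| = 1.952 kJ
ΔH = q_rxn / n = 13.81 kJ/mol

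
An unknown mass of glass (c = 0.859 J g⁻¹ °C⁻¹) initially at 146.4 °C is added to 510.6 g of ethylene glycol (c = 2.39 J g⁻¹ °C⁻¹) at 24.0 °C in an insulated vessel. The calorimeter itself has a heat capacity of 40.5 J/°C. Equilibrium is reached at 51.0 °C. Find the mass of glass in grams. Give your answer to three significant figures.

q_gained = (510.6 × 2.39 + 40.5) × (51.0 − 24.0) = 34040 J
q_lost = m × 0.859 × (146.4 − 51.0) = 81.9486 m
m = 34040 / 81.9486 = 415 g

m = 415 g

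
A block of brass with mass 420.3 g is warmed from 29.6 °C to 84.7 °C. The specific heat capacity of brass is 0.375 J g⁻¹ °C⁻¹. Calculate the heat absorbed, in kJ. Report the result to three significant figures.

q = 8.68 kJ

q = m c ΔT = 420.3 × 0.375 × (84.7 − 29.6)
q = 420.3 × 0.375 × 55.1 = 8684 J = 8.68 kJ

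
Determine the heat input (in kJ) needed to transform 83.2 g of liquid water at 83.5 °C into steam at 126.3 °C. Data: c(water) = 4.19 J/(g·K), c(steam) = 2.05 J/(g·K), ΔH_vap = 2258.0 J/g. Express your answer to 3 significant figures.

q = 198 kJ

q1 (heat water 83.5→100.0 °C): 83.2 × 4.19 × 16.5 = 5752 J
q2 (vaporize at 100 °C): 83.2 × 2258.0 = 187866 J
q3 (heat steam 100.0→126.3 °C): 83.2 × 2.05 × 26.3 = 4486 J
Total: 5752 + 187866 + 4486 = 198104 J = 198 kJ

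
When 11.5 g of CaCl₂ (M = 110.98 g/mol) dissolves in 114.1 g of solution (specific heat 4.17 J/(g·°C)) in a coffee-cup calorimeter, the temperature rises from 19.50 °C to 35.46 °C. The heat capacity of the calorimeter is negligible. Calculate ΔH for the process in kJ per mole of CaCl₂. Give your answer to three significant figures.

|ΔT| = |35.46 − 19.50| = 15.96 °C
|q_surr| = (114.1 × 4.17) × 15.96 = 475.797 × 15.96 = 7594 J
n(CaCl₂) = 11.5 / 110.98 = 0.1036 mol
Temperature rose, so q_rxn = −|q_surr| = -7.594 kJ
ΔH = q_rxn / n = -73.30 kJ/mol

ΔH = -73.3 kJ/mol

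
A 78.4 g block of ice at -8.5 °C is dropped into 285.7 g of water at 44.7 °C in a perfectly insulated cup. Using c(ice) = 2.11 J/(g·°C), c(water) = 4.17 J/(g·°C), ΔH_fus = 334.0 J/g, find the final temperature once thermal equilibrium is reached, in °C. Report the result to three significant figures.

Heat to bring ice to 0 °C and melt it: q₁ = 78.4×2.11×8.5 + 78.4×334.0 = 27592 J
Heat the water can supply cooling to 0 °C: 285.7×4.17×44.7 = 53254.2 J > q₁, so all ice melts.
Energy balance: 285.7×4.17×(44.7 − T) = 27592 + 78.4×4.17×(T − 0)
1191.369(44.7 − T) = 27592 + 326.928 T
53254.2 − 27592 = 1518.297 T
T = 25662.2 / 1518.297 = 16.90 °C

T_f = 16.9 °C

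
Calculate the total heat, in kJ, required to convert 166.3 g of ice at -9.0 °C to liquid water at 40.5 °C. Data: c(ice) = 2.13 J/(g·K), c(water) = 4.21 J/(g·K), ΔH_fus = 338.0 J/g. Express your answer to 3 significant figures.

q = 87.8 kJ

q1 (heat ice -9.0→0.0 °C): 166.3 × 2.13 × 9.0 = 3188 J
q2 (melt at 0 °C): 166.3 × 338.0 = 56209 J
q3 (heat water 0.0→40.5 °C): 166.3 × 4.21 × 40.5 = 28355 J
Total: 3188 + 56209 + 28355 = 87752 J = 87.8 kJ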